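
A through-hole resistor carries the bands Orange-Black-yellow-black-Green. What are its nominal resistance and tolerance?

304 Ω ±0.5%

Orange → 3 (first significant figure)
Black → 0 (second significant figure)
Yellow → 4 (third significant figure)
Black → ×1 multiplier
Green → ±0.5% tolerance
304 × 1 = 304 Ω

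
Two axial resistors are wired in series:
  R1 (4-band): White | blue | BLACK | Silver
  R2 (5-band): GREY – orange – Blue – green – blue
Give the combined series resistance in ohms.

R1: white, blue → 96; black ×1 → 96 Ω.
R2: grey, orange, blue → 836; green ×10^5 → 83600000 Ω.
Series: 96 + 83600000 = 83600096 Ω.

83600096 Ω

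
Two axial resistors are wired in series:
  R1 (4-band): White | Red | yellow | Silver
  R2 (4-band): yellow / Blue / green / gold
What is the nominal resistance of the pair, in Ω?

5520000 Ω

R1: white, red → 92; yellow ×10^4 → 920000 Ω.
R2: yellow, blue → 46; green ×10^5 → 4600000 Ω.
Series: 920000 + 4600000 = 5520000 Ω.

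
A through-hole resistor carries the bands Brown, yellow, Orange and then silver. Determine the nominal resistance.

Brown → 1 (first significant figure)
Yellow → 4 (second significant figure)
Orange → ×10^3 multiplier
14 × 1000 = 14000 Ω

14000 Ω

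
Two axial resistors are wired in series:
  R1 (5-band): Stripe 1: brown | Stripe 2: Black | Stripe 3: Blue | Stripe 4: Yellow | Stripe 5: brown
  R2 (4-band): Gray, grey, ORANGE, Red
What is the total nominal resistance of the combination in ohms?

R1: brown, black, blue → 106; yellow ×10^4 → 1060000 Ω.
R2: grey, grey → 88; orange ×10^3 → 88000 Ω.
Series: 1060000 + 88000 = 1148000 Ω.

1148000 Ω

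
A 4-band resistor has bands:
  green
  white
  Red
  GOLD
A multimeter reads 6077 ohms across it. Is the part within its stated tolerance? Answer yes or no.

Green → 5 (first significant figure)
White → 9 (second significant figure)
Red → ×10^2 multiplier
Gold → ±5% tolerance
59 × 100 = 5900 Ω
Allowed range: 5605 Ω to 6195 Ω.
6077 ohms lies inside that range.

yes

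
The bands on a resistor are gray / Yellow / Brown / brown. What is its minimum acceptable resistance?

Grey → 8 (first significant figure)
Yellow → 4 (second significant figure)
Brown → ×10 multiplier
Brown → ±1% tolerance
84 × 10 = 840 Ω
Minimum = 840 × (1 − 1/100) = 831.6 Ω.

831.6 Ω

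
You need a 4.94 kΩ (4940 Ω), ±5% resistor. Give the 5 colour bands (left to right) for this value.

yellow, white, yellow, brown, gold

4940 Ω = 494 × 10^1.
4 → yellow
9 → white
4 → yellow
Multiplier 10^1 → brown.
±5% tolerance → gold.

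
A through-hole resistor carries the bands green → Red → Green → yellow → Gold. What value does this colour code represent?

Green → 5 (first significant figure)
Red → 2 (second significant figure)
Green → 5 (third significant figure)
Yellow → ×10^4 multiplier
525 × 10000 = 5250000 Ω

5250000 Ω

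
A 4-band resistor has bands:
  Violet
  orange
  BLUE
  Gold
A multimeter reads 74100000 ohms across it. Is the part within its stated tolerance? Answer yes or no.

Violet → 7 (first significant figure)
Orange → 3 (second significant figure)
Blue → ×10^6 multiplier
Gold → ±5% tolerance
73 × 1000000 = 73000000 Ω
Allowed range: 69350000 Ω to 76650000 Ω.
74100000 ohms lies inside that range.

yes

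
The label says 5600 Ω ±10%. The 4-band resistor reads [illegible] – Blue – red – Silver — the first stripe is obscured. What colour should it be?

green

5600 Ω = 56 × 10^2.
The first band gives digit 5 of the significand, and 5 is green.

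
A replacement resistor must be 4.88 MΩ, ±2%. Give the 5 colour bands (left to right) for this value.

yellow, grey, grey, yellow, red

4880000 Ω = 488 × 10^4.
4 → yellow
8 → grey
8 → grey
Multiplier 10^4 → yellow.
±2% tolerance → red.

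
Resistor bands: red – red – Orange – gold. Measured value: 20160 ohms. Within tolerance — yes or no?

no

Red → 2 (first significant figure)
Red → 2 (second significant figure)
Orange → ×10^3 multiplier
Gold → ±5% tolerance
22 × 1000 = 22000 Ω
Allowed range: 20900 Ω to 23100 Ω.
20160 ohms lies outside that range.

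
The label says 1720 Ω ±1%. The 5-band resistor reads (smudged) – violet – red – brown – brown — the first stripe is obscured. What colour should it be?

brown

1720 Ω = 172 × 10^1.
The first band gives digit 1 of the significand, and 1 is brown.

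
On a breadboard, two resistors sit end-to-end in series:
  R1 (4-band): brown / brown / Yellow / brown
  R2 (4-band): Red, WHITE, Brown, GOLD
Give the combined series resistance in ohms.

R1: brown, brown → 11; yellow ×10^4 → 110000 Ω.
R2: red, white → 29; brown ×10 → 290 Ω.
Series: 110000 + 290 = 110290 Ω.

110290 Ω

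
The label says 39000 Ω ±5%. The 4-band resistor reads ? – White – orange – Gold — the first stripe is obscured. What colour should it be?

orange

39000 Ω = 39 × 10^3.
The first band gives digit 3 of the significand, and 3 is orange.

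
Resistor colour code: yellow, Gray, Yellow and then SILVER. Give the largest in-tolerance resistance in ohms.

528000 Ω

Yellow → 4 (first significant figure)
Grey → 8 (second significant figure)
Yellow → ×10^4 multiplier
Silver → ±10% tolerance
48 × 10000 = 480000 Ω
Largest = 480000 × (1 + 10/100) = 528000 Ω.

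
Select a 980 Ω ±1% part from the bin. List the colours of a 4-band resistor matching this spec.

white, grey, brown, brown

980 Ω = 98 × 10^1.
9 → white
8 → grey
Multiplier 10^1 → brown.
±1% tolerance → brown.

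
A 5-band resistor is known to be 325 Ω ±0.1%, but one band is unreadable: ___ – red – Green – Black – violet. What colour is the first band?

orange

325 Ω = 325 × 10^0.
The first band gives digit 3 of the significand, and 3 is orange.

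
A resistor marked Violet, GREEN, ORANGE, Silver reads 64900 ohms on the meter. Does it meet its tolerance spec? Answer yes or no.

no

Violet → 7 (first significant figure)
Green → 5 (second significant figure)
Orange → ×10^3 multiplier
Silver → ±10% tolerance
75 × 1000 = 75000 Ω
Allowed range: 67500 Ω to 82500 Ω.
64900 ohms lies outside that range.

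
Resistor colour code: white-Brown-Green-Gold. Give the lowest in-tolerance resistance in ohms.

White → 9 (first significant figure)
Brown → 1 (second significant figure)
Green → ×10^5 multiplier
Gold → ±5% tolerance
91 × 100000 = 9100000 Ω
Lowest = 9100000 × (1 − 5/100) = 8645000 Ω.

8645000 Ω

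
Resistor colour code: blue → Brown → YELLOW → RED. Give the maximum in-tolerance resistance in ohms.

Blue → 6 (first significant figure)
Brown → 1 (second significant figure)
Yellow → ×10^4 multiplier
Red → ±2% tolerance
61 × 10000 = 610000 Ω
Maximum = 610000 × (1 + 2/100) = 622200 Ω.

622200 Ω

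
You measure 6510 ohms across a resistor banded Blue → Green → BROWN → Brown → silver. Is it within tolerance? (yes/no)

yes

Blue → 6 (first significant figure)
Green → 5 (second significant figure)
Brown → 1 (third significant figure)
Brown → ×10 multiplier
Silver → ±10% tolerance
651 × 10 = 6510 Ω
Allowed range: 5859 Ω to 7161 Ω.
6510 ohms lies inside that range.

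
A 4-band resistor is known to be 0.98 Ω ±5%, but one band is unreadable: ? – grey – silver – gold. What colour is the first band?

0.98 Ω = 98 × 10^-2.
The first band gives digit 9 of the significand, and 9 is white.

white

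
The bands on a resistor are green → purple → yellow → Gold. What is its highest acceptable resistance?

598500 Ω

Green → 5 (first significant figure)
Violet → 7 (second significant figure)
Yellow → ×10^4 multiplier
Gold → ±5% tolerance
57 × 10000 = 570000 Ω
Highest = 570000 × (1 + 5/100) = 598500 Ω.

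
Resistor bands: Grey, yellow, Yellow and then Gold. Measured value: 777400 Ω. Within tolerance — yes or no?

no

Grey → 8 (first significant figure)
Yellow → 4 (second significant figure)
Yellow → ×10^4 multiplier
Gold → ±5% tolerance
84 × 10000 = 840000 Ω
Allowed range: 798000 Ω to 882000 Ω.
777400 Ω lies outside that range.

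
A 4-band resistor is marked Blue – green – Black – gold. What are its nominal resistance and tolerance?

65 Ω ±5%

Blue → 6 (first significant figure)
Green → 5 (second significant figure)
Black → ×1 multiplier
Gold → ±5% tolerance
65 × 1 = 65 Ω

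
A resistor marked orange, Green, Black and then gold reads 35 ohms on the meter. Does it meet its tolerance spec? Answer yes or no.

yes

Orange → 3 (first significant figure)
Green → 5 (second significant figure)
Black → ×1 multiplier
Gold → ±5% tolerance
35 × 1 = 35 Ω
Allowed range: 33.25 Ω to 36.75 Ω.
35 ohms lies inside that range.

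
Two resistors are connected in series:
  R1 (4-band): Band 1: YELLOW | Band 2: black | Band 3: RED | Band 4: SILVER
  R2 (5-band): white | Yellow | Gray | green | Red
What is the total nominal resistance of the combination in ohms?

94804000 Ω

R1: yellow, black → 40; red ×10^2 → 4000 Ω.
R2: white, yellow, grey → 948; green ×10^5 → 94800000 Ω.
Series: 4000 + 94800000 = 94804000 Ω.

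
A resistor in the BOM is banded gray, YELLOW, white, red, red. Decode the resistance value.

Grey → 8 (first significant figure)
Yellow → 4 (second significant figure)
White → 9 (third significant figure)
Red → ×10^2 multiplier
849 × 100 = 84900 Ω

84900 Ω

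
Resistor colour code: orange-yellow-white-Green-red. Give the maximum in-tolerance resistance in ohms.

Orange → 3 (first significant figure)
Yellow → 4 (second significant figure)
White → 9 (third significant figure)
Green → ×10^5 multiplier
Red → ±2% tolerance
349 × 100000 = 34900000 Ω
Maximum = 34900000 × (1 + 2/100) = 35598000 Ω.

35598000 Ω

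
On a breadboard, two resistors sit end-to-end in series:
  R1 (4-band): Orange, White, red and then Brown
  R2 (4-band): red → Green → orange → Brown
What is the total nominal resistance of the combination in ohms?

28900 Ω

R1: orange, white → 39; red ×10^2 → 3900 Ω.
R2: red, green → 25; orange ×10^3 → 25000 Ω.
Series: 3900 + 25000 = 28900 Ω.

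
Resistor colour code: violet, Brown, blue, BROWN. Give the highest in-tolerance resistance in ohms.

Violet → 7 (first significant figure)
Brown → 1 (second significant figure)
Blue → ×10^6 multiplier
Brown → ±1% tolerance
71 × 1000000 = 71000000 Ω
Highest = 71000000 × (1 + 1/100) = 71710000 Ω.

71710000 Ω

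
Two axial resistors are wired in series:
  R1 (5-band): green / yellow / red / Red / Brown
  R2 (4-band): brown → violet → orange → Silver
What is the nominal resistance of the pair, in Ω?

R1: green, yellow, red → 542; red ×10^2 → 54200 Ω.
R2: brown, violet → 17; orange ×10^3 → 17000 Ω.
Series: 54200 + 17000 = 71200 Ω.

71200 Ω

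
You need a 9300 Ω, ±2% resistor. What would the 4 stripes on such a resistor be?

9300 Ω = 93 × 10^2.
9 → white
3 → orange
Multiplier 10^2 → red.
±2% tolerance → red.

white, orange, red, red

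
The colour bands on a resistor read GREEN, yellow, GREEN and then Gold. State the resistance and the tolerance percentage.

Green → 5 (first significant figure)
Yellow → 4 (second significant figure)
Green → ×10^5 multiplier
Gold → ±5% tolerance
54 × 100000 = 5400000 Ω

5400000 Ω ±5%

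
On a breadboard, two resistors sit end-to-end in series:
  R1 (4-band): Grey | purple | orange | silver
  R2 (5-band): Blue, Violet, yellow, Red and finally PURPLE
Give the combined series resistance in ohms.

154400 Ω

R1: grey, violet → 87; orange ×10^3 → 87000 Ω.
R2: blue, violet, yellow → 674; red ×10^2 → 67400 Ω.
Series: 87000 + 67400 = 154400 Ω.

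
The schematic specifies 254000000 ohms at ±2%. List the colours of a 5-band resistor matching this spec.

red, green, yellow, blue, red

254000000 Ω = 254 × 10^6.
2 → red
5 → green
4 → yellow
Multiplier 10^6 → blue.
±2% tolerance → red.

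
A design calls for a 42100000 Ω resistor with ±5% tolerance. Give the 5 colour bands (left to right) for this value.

yellow, red, brown, green, gold

42100000 Ω = 421 × 10^5.
4 → yellow
2 → red
1 → brown
Multiplier 10^5 → green.
±5% tolerance → gold.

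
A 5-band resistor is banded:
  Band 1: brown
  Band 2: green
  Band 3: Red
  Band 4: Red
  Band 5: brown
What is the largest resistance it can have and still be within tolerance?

Brown → 1 (first significant figure)
Green → 5 (second significant figure)
Red → 2 (third significant figure)
Red → ×10^2 multiplier
Brown → ±1% tolerance
152 × 100 = 15200 Ω
Largest = 15200 × (1 + 1/100) = 15352 Ω.

15352 Ω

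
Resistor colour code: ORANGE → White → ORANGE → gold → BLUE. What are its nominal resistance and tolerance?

Orange → 3 (first significant figure)
White → 9 (second significant figure)
Orange → 3 (third significant figure)
Gold → ×0.1 multiplier
Blue → ±0.25% tolerance
393 × 0.1 = 39.3 Ω

39.3 Ω ±0.25%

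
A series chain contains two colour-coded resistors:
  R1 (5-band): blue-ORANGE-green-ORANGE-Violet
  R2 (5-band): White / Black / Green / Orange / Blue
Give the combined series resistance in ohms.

R1: blue, orange, green → 635; orange ×10^3 → 635000 Ω.
R2: white, black, green → 905; orange ×10^3 → 905000 Ω.
Series: 635000 + 905000 = 1540000 Ω.

1540000 Ω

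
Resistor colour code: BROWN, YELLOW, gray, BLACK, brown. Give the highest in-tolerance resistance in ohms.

Brown → 1 (first significant figure)
Yellow → 4 (second significant figure)
Grey → 8 (third significant figure)
Black → ×1 multiplier
Brown → ±1% tolerance
148 × 1 = 148 Ω
Highest = 148 × (1 + 1/100) = 149.48 Ω.

149.48 Ω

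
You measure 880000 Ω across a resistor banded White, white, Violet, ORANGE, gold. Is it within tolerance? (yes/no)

no

White → 9 (first significant figure)
White → 9 (second significant figure)
Violet → 7 (third significant figure)
Orange → ×10^3 multiplier
Gold → ±5% tolerance
997 × 1000 = 997000 Ω
Allowed range: 947150 Ω to 1046850 Ω.
880000 Ω lies outside that range.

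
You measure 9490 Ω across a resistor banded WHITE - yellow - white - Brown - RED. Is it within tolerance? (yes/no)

yes

White → 9 (first significant figure)
Yellow → 4 (second significant figure)
White → 9 (third significant figure)
Brown → ×10 multiplier
Red → ±2% tolerance
949 × 10 = 9490 Ω
Allowed range: 9300.2 Ω to 9679.8 Ω.
9490 Ω lies inside that range.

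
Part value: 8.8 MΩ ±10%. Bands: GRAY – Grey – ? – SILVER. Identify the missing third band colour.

8800000 Ω = 88 × 10^5.
The third band is the multiplier, 10^5, which is green.

green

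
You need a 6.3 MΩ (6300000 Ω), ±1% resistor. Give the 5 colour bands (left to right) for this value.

blue, orange, black, yellow, brown

6300000 Ω = 630 × 10^4.
6 → blue
3 → orange
0 → black
Multiplier 10^4 → yellow.
±1% tolerance → brown.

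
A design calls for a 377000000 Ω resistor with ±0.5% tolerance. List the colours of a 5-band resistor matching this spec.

377000000 Ω = 377 × 10^6.
3 → orange
7 → violet
7 → violet
Multiplier 10^6 → blue.
±0.5% tolerance → green.

orange, violet, violet, blue, green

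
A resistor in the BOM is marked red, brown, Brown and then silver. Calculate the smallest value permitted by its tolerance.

Red → 2 (first significant figure)
Brown → 1 (second significant figure)
Brown → ×10 multiplier
Silver → ±10% tolerance
21 × 10 = 210 Ω
Smallest = 210 × (1 − 10/100) = 189 Ω.

189 Ω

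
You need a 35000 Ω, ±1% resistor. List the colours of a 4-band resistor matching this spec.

35000 Ω = 35 × 10^3.
3 → orange
5 → green
Multiplier 10^3 → orange.
±1% tolerance → brown.

orange, green, orange, brown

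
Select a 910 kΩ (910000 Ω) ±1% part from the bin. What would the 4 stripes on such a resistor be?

910000 Ω = 91 × 10^4.
9 → white
1 → brown
Multiplier 10^4 → yellow.
±1% tolerance → brown.

white, brown, yellow, brown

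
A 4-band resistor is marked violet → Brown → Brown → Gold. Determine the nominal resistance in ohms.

710 Ω

Violet → 7 (first significant figure)
Brown → 1 (second significant figure)
Brown → ×10 multiplier
71 × 10 = 710 Ω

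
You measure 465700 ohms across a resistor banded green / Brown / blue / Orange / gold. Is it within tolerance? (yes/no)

no

Green → 5 (first significant figure)
Brown → 1 (second significant figure)
Blue → 6 (third significant figure)
Orange → ×10^3 multiplier
Gold → ±5% tolerance
516 × 1000 = 516000 Ω
Allowed range: 490200 Ω to 541800 Ω.
465700 ohms lies outside that range.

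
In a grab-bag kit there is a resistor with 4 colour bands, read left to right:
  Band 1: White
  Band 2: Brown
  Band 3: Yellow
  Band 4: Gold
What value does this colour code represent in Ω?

910000 Ω

White → 9 (first significant figure)
Brown → 1 (second significant figure)
Yellow → ×10^4 multiplier
91 × 10000 = 910000 Ω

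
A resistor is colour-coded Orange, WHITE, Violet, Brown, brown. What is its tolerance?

The last band, brown, is the tolerance band.
Brown corresponds to ±1%.

±1%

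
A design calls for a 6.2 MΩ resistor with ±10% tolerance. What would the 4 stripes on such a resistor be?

6200000 Ω = 62 × 10^5.
6 → blue
2 → red
Multiplier 10^5 → green.
±10% tolerance → silver.

blue, red, green, silver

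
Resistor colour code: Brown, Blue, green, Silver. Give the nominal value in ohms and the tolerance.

Brown → 1 (first significant figure)
Blue → 6 (second significant figure)
Green → ×10^5 multiplier
Silver → ±10% tolerance
16 × 100000 = 1600000 Ω

1600000 Ω ±10%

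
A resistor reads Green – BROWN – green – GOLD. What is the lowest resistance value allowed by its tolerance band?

4845000 Ω

Green → 5 (first significant figure)
Brown → 1 (second significant figure)
Green → ×10^5 multiplier
Gold → ±5% tolerance
51 × 100000 = 5100000 Ω
Lowest = 5100000 × (1 − 5/100) = 4845000 Ω.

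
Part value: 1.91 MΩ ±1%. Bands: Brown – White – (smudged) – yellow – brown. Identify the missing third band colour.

brown

1910000 Ω = 191 × 10^4.
The third band gives digit 1 of the significand, and 1 is brown.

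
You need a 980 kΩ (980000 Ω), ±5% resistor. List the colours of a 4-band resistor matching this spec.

white, grey, yellow, gold

980000 Ω = 98 × 10^4.
9 → white
8 → grey
Multiplier 10^4 → yellow.
±5% tolerance → gold.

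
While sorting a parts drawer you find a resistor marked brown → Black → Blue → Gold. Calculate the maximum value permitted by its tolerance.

Brown → 1 (first significant figure)
Black → 0 (second significant figure)
Blue → ×10^6 multiplier
Gold → ±5% tolerance
10 × 1000000 = 10000000 Ω
Maximum = 10000000 × (1 + 5/100) = 10500000 Ω.

10500000 Ω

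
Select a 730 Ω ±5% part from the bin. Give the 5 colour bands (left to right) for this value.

730 Ω = 730 × 10^0.
7 → violet
3 → orange
0 → black
Multiplier 10^0 → black.
±5% tolerance → gold.

violet, orange, black, black, gold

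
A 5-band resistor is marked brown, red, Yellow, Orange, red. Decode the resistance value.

Brown → 1 (first significant figure)
Red → 2 (second significant figure)
Yellow → 4 (third significant figure)
Orange → ×10^3 multiplier
124 × 1000 = 124000 Ω

124000 Ω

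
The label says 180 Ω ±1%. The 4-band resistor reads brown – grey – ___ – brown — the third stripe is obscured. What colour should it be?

brown

180 Ω = 18 × 10^1.
The third band is the multiplier, 10^1, which is brown.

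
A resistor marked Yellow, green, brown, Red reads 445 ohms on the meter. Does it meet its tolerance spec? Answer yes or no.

Yellow → 4 (first significant figure)
Green → 5 (second significant figure)
Brown → ×10 multiplier
Red → ±2% tolerance
45 × 10 = 450 Ω
Allowed range: 441 Ω to 459 Ω.
445 ohms lies inside that range.

yes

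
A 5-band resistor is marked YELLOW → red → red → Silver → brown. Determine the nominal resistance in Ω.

Yellow → 4 (first significant figure)
Red → 2 (second significant figure)
Red → 2 (third significant figure)
Silver → ×0.01 multiplier
422 × 0.01 = 4.22 Ω

4.22 Ω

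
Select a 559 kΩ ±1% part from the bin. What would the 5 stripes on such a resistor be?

559000 Ω = 559 × 10^3.
5 → green
5 → green
9 → white
Multiplier 10^3 → orange.
±1% tolerance → brown.

green, green, white, orange, brown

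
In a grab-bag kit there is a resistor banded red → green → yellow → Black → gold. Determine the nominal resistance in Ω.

Red → 2 (first significant figure)
Green → 5 (second significant figure)
Yellow → 4 (third significant figure)
Black → ×1 multiplier
254 × 1 = 254 Ω

254 Ω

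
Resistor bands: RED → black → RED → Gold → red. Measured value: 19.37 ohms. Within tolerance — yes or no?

Red → 2 (first significant figure)
Black → 0 (second significant figure)
Red → 2 (third significant figure)
Gold → ×0.1 multiplier
Red → ±2% tolerance
202 × 0.1 = 20.2 Ω
Allowed range: 19.796 Ω to 20.604 Ω.
19.37 ohms lies outside that range.

no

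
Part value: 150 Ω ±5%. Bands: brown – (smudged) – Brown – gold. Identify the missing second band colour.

150 Ω = 15 × 10^1.
The second band gives digit 5 of the significand, and 5 is green.

green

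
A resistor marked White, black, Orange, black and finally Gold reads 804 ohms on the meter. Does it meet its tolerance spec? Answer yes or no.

no

White → 9 (first significant figure)
Black → 0 (second significant figure)
Orange → 3 (third significant figure)
Black → ×1 multiplier
Gold → ±5% tolerance
903 × 1 = 903 Ω
Allowed range: 857.85 Ω to 948.15 Ω.
804 ohms lies outside that range.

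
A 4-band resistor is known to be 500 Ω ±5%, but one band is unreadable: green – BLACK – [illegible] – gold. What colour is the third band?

500 Ω = 50 × 10^1.
The third band is the multiplier, 10^1, which is brown.

brown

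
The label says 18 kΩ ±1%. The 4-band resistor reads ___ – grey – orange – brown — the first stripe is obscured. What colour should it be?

18000 Ω = 18 × 10^3.
The first band gives digit 1 of the significand, and 1 is brown.

brown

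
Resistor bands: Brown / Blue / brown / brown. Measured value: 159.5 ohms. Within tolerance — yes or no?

Brown → 1 (first significant figure)
Blue → 6 (second significant figure)
Brown → ×10 multiplier
Brown → ±1% tolerance
16 × 10 = 160 Ω
Allowed range: 158.4 Ω to 161.6 Ω.
159.5 ohms lies inside that range.

yes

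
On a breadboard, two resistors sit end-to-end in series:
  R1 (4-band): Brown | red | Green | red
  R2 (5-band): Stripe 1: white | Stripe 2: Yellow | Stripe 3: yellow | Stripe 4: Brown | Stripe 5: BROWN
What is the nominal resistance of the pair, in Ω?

1209440 Ω

R1: brown, red → 12; green ×10^5 → 1200000 Ω.
R2: white, yellow, yellow → 944; brown ×10 → 9440 Ω.
Series: 1200000 + 9440 = 1209440 Ω.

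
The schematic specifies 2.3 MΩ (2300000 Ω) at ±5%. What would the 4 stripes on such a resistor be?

red, orange, green, gold

2300000 Ω = 23 × 10^5.
2 → red
3 → orange
Multiplier 10^5 → green.
±5% tolerance → gold.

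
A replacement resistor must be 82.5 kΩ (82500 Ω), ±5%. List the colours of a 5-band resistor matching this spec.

grey, red, green, red, gold

82500 Ω = 825 × 10^2.
8 → grey
2 → red
5 → green
Multiplier 10^2 → red.
±5% tolerance → gold.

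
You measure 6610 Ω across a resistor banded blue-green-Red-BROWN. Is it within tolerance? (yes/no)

no

Blue → 6 (first significant figure)
Green → 5 (second significant figure)
Red → ×10^2 multiplier
Brown → ±1% tolerance
65 × 100 = 6500 Ω
Allowed range: 6435 Ω to 6565 Ω.
6610 Ω lies outside that range.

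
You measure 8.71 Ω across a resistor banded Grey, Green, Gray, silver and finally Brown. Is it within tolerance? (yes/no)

Grey → 8 (first significant figure)
Green → 5 (second significant figure)
Grey → 8 (third significant figure)
Silver → ×0.01 multiplier
Brown → ±1% tolerance
858 × 0.01 = 8.58 Ω
Allowed range: 8.4942 Ω to 8.6658 Ω.
8.71 Ω lies outside that range.

no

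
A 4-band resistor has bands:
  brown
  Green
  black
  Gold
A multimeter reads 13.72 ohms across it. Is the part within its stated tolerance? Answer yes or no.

no

Brown → 1 (first significant figure)
Green → 5 (second significant figure)
Black → ×1 multiplier
Gold → ±5% tolerance
15 × 1 = 15 Ω
Allowed range: 14.25 Ω to 15.75 Ω.
13.72 ohms lies outside that range.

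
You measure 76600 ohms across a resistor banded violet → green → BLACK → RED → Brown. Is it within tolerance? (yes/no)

no

Violet → 7 (first significant figure)
Green → 5 (second significant figure)
Black → 0 (third significant figure)
Red → ×10^2 multiplier
Brown → ±1% tolerance
750 × 100 = 75000 Ω
Allowed range: 74250 Ω to 75750 Ω.
76600 ohms lies outside that range.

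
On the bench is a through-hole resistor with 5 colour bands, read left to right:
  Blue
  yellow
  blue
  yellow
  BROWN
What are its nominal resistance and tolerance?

Blue → 6 (first significant figure)
Yellow → 4 (second significant figure)
Blue → 6 (third significant figure)
Yellow → ×10^4 multiplier
Brown → ±1% tolerance
646 × 10000 = 6460000 Ω

6460000 Ω ±1%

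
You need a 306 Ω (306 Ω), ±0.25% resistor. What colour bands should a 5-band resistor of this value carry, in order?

306 Ω = 306 × 10^0.
3 → orange
0 → black
6 → blue
Multiplier 10^0 → black.
±0.25% tolerance → blue.

orange, black, blue, black, blue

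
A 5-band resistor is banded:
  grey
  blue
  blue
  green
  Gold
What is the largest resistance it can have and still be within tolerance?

Grey → 8 (first significant figure)
Blue → 6 (second significant figure)
Blue → 6 (third significant figure)
Green → ×10^5 multiplier
Gold → ±5% tolerance
866 × 100000 = 86600000 Ω
Largest = 86600000 × (1 + 5/100) = 90930000 Ω.

90930000 Ω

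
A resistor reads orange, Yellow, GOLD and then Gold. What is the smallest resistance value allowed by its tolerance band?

Orange → 3 (first significant figure)
Yellow → 4 (second significant figure)
Gold → ×0.1 multiplier
Gold → ±5% tolerance
34 × 0.1 = 3.4 Ω
Smallest = 3.4 × (1 − 5/100) = 3.23 Ω.

3.23 Ω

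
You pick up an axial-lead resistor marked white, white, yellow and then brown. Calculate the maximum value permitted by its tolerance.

999900 Ω

White → 9 (first significant figure)
White → 9 (second significant figure)
Yellow → ×10^4 multiplier
Brown → ±1% tolerance
99 × 10000 = 990000 Ω
Maximum = 990000 × (1 + 1/100) = 999900 Ω.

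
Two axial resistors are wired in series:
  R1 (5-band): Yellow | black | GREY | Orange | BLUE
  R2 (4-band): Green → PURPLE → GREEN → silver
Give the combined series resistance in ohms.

R1: yellow, black, grey → 408; orange ×10^3 → 408000 Ω.
R2: green, violet → 57; green ×10^5 → 5700000 Ω.
Series: 408000 + 5700000 = 6108000 Ω.

6108000 Ω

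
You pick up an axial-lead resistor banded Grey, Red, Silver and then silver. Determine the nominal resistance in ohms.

Grey → 8 (first significant figure)
Red → 2 (second significant figure)
Silver → ×0.01 multiplier
82 × 0.01 = 0.82 Ω

0.82 Ω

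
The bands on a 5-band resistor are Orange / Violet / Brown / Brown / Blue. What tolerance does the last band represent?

The last band, blue, is the tolerance band.
Blue corresponds to ±0.25%.

±0.25%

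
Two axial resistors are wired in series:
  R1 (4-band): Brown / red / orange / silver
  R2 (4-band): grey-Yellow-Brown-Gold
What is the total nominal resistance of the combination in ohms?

R1: brown, red → 12; orange ×10^3 → 12000 Ω.
R2: grey, yellow → 84; brown ×10 → 840 Ω.
Series: 12000 + 840 = 12840 Ω.

12840 Ω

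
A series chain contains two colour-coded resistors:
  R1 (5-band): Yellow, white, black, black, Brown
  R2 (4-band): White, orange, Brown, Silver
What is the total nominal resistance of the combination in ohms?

1420 Ω

R1: yellow, white, black → 490; black ×1 → 490 Ω.
R2: white, orange → 93; brown ×10 → 930 Ω.
Series: 490 + 930 = 1420 Ω.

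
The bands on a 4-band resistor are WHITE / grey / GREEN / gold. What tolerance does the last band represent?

The last band, gold, is the tolerance band.
Gold corresponds to ±5%.

±5%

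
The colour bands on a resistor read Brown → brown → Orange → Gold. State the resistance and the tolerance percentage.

11000 Ω ±5%

Brown → 1 (first significant figure)
Brown → 1 (second significant figure)
Orange → ×10^3 multiplier
Gold → ±5% tolerance
11 × 1000 = 11000 Ω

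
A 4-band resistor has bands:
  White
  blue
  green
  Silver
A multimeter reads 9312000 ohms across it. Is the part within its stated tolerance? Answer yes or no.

White → 9 (first significant figure)
Blue → 6 (second significant figure)
Green → ×10^5 multiplier
Silver → ±10% tolerance
96 × 100000 = 9600000 Ω
Allowed range: 8640000 Ω to 10560000 Ω.
9312000 ohms lies inside that range.

yes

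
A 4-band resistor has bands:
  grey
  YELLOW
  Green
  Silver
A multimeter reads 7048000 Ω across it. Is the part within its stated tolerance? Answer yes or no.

no

Grey → 8 (first significant figure)
Yellow → 4 (second significant figure)
Green → ×10^5 multiplier
Silver → ±10% tolerance
84 × 100000 = 8400000 Ω
Allowed range: 7560000 Ω to 9240000 Ω.
7048000 Ω lies outside that range.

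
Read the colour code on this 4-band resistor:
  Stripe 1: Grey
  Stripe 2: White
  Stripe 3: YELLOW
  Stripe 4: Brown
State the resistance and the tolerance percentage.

Grey → 8 (first significant figure)
White → 9 (second significant figure)
Yellow → ×10^4 multiplier
Brown → ±1% tolerance
89 × 10000 = 890000 Ω

890000 Ω ±1%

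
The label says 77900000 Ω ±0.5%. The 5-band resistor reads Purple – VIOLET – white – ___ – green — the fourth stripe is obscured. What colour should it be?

green

77900000 Ω = 779 × 10^5.
The fourth band is the multiplier, 10^5, which is green.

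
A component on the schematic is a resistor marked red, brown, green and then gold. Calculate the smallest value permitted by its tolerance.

1995000 Ω

Red → 2 (first significant figure)
Brown → 1 (second significant figure)
Green → ×10^5 multiplier
Gold → ±5% tolerance
21 × 100000 = 2100000 Ω
Smallest = 2100000 × (1 − 5/100) = 1995000 Ω.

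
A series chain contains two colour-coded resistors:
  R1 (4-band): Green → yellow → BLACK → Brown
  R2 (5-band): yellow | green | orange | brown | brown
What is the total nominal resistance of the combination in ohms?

4584 Ω

R1: green, yellow → 54; black ×1 → 54 Ω.
R2: yellow, green, orange → 453; brown ×10 → 4530 Ω.
Series: 54 + 4530 = 4584 Ω.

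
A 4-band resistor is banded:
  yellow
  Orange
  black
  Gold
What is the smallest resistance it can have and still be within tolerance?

Yellow → 4 (first significant figure)
Orange → 3 (second significant figure)
Black → ×1 multiplier
Gold → ±5% tolerance
43 × 1 = 43 Ω
Smallest = 43 × (1 − 5/100) = 40.85 Ω.

40.85 Ω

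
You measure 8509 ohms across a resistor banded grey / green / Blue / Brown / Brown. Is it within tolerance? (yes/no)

Grey → 8 (first significant figure)
Green → 5 (second significant figure)
Blue → 6 (third significant figure)
Brown → ×10 multiplier
Brown → ±1% tolerance
856 × 10 = 8560 Ω
Allowed range: 8474.4 Ω to 8645.6 Ω.
8509 ohms lies inside that range.

yes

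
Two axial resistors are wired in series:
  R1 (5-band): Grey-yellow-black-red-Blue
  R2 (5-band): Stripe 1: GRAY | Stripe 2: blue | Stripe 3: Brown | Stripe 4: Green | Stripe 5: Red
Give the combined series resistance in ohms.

R1: grey, yellow, black → 840; red ×10^2 → 84000 Ω.
R2: grey, blue, brown → 861; green ×10^5 → 86100000 Ω.
Series: 84000 + 86100000 = 86184000 Ω.

86184000 Ω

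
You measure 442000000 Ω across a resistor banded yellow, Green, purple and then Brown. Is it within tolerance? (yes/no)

no

Yellow → 4 (first significant figure)
Green → 5 (second significant figure)
Violet → ×10^7 multiplier
Brown → ±1% tolerance
45 × 10000000 = 450000000 Ω
Allowed range: 445500000 Ω to 454500000 Ω.
442000000 Ω lies outside that range.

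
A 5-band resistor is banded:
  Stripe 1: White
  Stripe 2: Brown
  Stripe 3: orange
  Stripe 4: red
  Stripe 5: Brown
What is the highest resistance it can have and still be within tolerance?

White → 9 (first significant figure)
Brown → 1 (second significant figure)
Orange → 3 (third significant figure)
Red → ×10^2 multiplier
Brown → ±1% tolerance
913 × 100 = 91300 Ω
Highest = 91300 × (1 + 1/100) = 92213 Ω.

92213 Ω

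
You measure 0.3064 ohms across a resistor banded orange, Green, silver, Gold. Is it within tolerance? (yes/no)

Orange → 3 (first significant figure)
Green → 5 (second significant figure)
Silver → ×0.01 multiplier
Gold → ±5% tolerance
35 × 0.01 = 0.35 Ω
Allowed range: 0.3325 Ω to 0.3675 Ω.
0.3064 ohms lies outside that range.

no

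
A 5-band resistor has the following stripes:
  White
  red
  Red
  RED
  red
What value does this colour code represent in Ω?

92200 Ω

White → 9 (first significant figure)
Red → 2 (second significant figure)
Red → 2 (third significant figure)
Red → ×10^2 multiplier
922 × 100 = 92200 Ω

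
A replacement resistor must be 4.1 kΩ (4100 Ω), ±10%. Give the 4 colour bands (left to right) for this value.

4100 Ω = 41 × 10^2.
4 → yellow
1 → brown
Multiplier 10^2 → red.
±10% tolerance → silver.

yellow, brown, red, silver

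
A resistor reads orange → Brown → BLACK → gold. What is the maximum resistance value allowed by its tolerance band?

32.55 Ω

Orange → 3 (first significant figure)
Brown → 1 (second significant figure)
Black → ×1 multiplier
Gold → ±5% tolerance
31 × 1 = 31 Ω
Maximum = 31 × (1 + 5/100) = 32.55 Ω.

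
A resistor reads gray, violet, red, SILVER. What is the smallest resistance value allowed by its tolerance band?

7830 Ω

Grey → 8 (first significant figure)
Violet → 7 (second significant figure)
Red → ×10^2 multiplier
Silver → ±10% tolerance
87 × 100 = 8700 Ω
Smallest = 8700 × (1 − 10/100) = 7830 Ω.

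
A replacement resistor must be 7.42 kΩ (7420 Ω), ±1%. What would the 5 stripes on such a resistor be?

7420 Ω = 742 × 10^1.
7 → violet
4 → yellow
2 → red
Multiplier 10^1 → brown.
±1% tolerance → brown.

violet, yellow, red, brown, brown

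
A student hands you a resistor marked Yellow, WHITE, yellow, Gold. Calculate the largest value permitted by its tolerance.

Yellow → 4 (first significant figure)
White → 9 (second significant figure)
Yellow → ×10^4 multiplier
Gold → ±5% tolerance
49 × 10000 = 490000 Ω
Largest = 490000 × (1 + 5/100) = 514500 Ω.

514500 Ω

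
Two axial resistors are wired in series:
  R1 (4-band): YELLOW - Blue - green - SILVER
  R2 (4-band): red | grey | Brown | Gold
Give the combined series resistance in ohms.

4600280 Ω

R1: yellow, blue → 46; green ×10^5 → 4600000 Ω.
R2: red, grey → 28; brown ×10 → 280 Ω.
Series: 4600000 + 280 = 4600280 Ω.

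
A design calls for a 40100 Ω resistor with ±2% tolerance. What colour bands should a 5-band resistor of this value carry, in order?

yellow, black, brown, red, red

40100 Ω = 401 × 10^2.
4 → yellow
0 → black
1 → brown
Multiplier 10^2 → red.
±2% tolerance → red.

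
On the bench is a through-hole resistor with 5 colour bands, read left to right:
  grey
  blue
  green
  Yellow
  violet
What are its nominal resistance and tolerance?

Grey → 8 (first significant figure)
Blue → 6 (second significant figure)
Green → 5 (third significant figure)
Yellow → ×10^4 multiplier
Violet → ±0.1% tolerance
865 × 10000 = 8650000 Ω

8650000 Ω ±0.1%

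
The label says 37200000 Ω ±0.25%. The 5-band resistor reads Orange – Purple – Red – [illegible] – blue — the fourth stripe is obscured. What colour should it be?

37200000 Ω = 372 × 10^5.
The fourth band is the multiplier, 10^5, which is green.

green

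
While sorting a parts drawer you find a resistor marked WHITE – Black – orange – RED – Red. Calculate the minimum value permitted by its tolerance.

White → 9 (first significant figure)
Black → 0 (second significant figure)
Orange → 3 (third significant figure)
Red → ×10^2 multiplier
Red → ±2% tolerance
903 × 100 = 90300 Ω
Minimum = 90300 × (1 − 2/100) = 88494 Ω.

88494 Ω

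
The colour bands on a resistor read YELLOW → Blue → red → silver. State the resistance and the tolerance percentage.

4600 Ω ±10%

Yellow → 4 (first significant figure)
Blue → 6 (second significant figure)
Red → ×10^2 multiplier
Silver → ±10% tolerance
46 × 100 = 4600 Ω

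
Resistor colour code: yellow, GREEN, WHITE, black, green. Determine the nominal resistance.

459 Ω

Yellow → 4 (first significant figure)
Green → 5 (second significant figure)
White → 9 (third significant figure)
Black → ×1 multiplier
459 × 1 = 459 Ω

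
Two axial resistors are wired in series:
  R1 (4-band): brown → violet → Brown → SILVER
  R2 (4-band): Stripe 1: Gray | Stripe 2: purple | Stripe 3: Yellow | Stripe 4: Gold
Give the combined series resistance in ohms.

R1: brown, violet → 17; brown ×10 → 170 Ω.
R2: grey, violet → 87; yellow ×10^4 → 870000 Ω.
Series: 170 + 870000 = 870170 Ω.

870170 Ω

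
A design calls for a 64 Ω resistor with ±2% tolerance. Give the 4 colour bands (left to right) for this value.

blue, yellow, black, red

64 Ω = 64 × 10^0.
6 → blue
4 → yellow
Multiplier 10^0 → black.
±2% tolerance → red.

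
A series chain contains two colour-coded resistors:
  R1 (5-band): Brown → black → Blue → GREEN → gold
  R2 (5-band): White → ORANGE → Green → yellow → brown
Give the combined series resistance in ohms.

R1: brown, black, blue → 106; green ×10^5 → 10600000 Ω.
R2: white, orange, green → 935; yellow ×10^4 → 9350000 Ω.
Series: 10600000 + 9350000 = 19950000 Ω.

19950000 Ω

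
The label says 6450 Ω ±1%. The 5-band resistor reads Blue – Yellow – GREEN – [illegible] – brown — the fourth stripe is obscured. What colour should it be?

6450 Ω = 645 × 10^1.
The fourth band is the multiplier, 10^1, which is brown.

brown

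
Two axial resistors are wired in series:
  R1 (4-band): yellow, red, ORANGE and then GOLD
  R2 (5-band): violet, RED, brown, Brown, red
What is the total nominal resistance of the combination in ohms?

R1: yellow, red → 42; orange ×10^3 → 42000 Ω.
R2: violet, red, brown → 721; brown ×10 → 7210 Ω.
Series: 42000 + 7210 = 49210 Ω.

49210 Ω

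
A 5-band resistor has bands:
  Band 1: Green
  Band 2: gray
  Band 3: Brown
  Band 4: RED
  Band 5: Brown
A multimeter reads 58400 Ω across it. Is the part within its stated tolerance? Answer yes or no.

yes

Green → 5 (first significant figure)
Grey → 8 (second significant figure)
Brown → 1 (third significant figure)
Red → ×10^2 multiplier
Brown → ±1% tolerance
581 × 100 = 58100 Ω
Allowed range: 57519 Ω to 58681 Ω.
58400 Ω lies inside that range.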